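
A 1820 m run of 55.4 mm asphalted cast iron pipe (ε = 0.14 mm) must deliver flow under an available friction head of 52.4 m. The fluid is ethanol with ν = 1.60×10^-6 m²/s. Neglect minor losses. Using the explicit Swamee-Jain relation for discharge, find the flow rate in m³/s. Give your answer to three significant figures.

Swamee-Jain (Type II): Q = -0.965·√(gD⁵h_f/L)·ln[ε/(3.7D) + √(3.17ν²L/(gD³h_f))]
√(gD⁵h_f/L) = √(9.81·0.0554⁵·52.4/1820) = 3.839×10^-4
ε/(3.7D) = 6.83×10^-4; √(3.17ν²L/(gD³h_f)) = 4.11×10^-4
Q = -0.965·3.839×10^-4·ln(0.001094) = 0.002526 m³/s
Check: V = 1.05 m/s, Re = 3.63×10^4, f = 0.02883, h_f = 53.0 m ≈ 52.4 m ✓

Q ≈ 0.00253 m³/s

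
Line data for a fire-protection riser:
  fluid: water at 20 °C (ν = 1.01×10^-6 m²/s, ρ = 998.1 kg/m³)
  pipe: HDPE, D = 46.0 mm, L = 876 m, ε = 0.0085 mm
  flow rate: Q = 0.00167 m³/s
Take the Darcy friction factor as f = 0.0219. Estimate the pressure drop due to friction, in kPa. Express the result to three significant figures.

Δp ≈ 210 kPa

V = 4Q/(πD²) = 4·0.00167/(π·0.0460²) = 1.005 m/s
h_f = f(L/D)V²/(2g) = 0.02190·(876/0.0460)·1.005²/(2·9.81) = 21.46 m
Δp = ρg·h_f = 998.1·9.81·21.46 = 210.2 kPa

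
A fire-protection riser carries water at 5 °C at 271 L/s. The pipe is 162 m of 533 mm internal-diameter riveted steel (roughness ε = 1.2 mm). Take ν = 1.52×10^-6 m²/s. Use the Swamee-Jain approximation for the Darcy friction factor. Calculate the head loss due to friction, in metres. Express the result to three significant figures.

V = 4Q/(πD²) = 4·0.271/(π·0.533²) = 1.215 m/s
Re = VD/ν = 1.215·0.533/1.52×10^-6 = 4.26×10^5 → turbulent
ε/D = 1.2/533 = 0.00225
Swamee-Jain: f = 0.02469
h_f = f(L/D)V²/(2g) = 0.02469·(162/0.533)·1.215²/(2·9.81) = 0.5643 m

h_f ≈ 0.564 m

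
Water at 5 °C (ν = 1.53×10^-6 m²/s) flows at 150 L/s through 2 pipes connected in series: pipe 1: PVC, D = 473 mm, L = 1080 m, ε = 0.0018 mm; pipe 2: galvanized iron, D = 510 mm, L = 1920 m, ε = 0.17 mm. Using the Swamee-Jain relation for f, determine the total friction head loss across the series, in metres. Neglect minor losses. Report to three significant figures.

Pipe 1: V = 0.8536 m/s, Re = 2.64×10^5, ε/D = 3.81×10^-6, f = 0.01477, h_1 = f(L/D)V²/2g = 1.252 m
Pipe 2: V = 0.7343 m/s, Re = 2.45×10^5, ε/D = 3.33×10^-4, f = 0.01762, h_2 = f(L/D)V²/2g = 1.823 m
Series → Q common, losses add: H = Σh = 3.075 m

H ≈ 3.08 m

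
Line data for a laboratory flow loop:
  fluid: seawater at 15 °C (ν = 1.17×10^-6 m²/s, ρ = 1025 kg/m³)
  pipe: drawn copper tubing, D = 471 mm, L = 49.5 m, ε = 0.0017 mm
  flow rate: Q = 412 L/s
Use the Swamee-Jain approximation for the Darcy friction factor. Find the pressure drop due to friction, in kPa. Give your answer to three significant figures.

Δp ≈ 3.55 kPa

V = 4Q/(πD²) = 4·0.412/(π·0.471²) = 2.365 m/s
Re = VD/ν = 2.365·0.471/1.17×10^-6 = 9.52×10^5 → turbulent
ε/D = 0.0017/471 = 3.61×10^-6
Swamee-Jain: f = 0.01179
h_f = f(L/D)V²/(2g) = 0.01179·(49.5/0.471)·2.365²/(2·9.81) = 0.3532 m
Δp = ρg·h_f = 1025·9.81·0.3532 = 3.551 kPa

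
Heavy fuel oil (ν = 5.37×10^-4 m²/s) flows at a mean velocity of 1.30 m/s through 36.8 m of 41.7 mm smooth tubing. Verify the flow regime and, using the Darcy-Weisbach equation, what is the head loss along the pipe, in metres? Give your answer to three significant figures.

Re = VD/ν = 1.30·0.04170/5.37×10^-4 = 101 → laminar (Re < 2300)
f = 64/Re = 0.6340
h_f = f(L/D)V²/(2g) = 0.6340·(36.8/0.04170)·1.30²/(2·9.81) = 48.19 m

h_f ≈ 48.2 m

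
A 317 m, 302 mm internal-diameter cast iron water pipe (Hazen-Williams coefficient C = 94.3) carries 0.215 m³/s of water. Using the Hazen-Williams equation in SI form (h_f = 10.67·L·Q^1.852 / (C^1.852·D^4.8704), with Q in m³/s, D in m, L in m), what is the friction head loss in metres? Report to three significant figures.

h_f ≈ 14.7 m

h_f = 10.67·317·0.215^1.852 / (94.3^1.852·0.302^4.8704) = 14.75 m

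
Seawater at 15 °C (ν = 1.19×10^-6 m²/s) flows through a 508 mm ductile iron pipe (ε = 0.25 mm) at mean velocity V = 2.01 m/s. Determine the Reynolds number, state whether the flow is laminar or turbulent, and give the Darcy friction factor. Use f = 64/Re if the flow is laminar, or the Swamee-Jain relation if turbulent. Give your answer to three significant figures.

Re ≈ 8.58×10^5; turbulent; f ≈ 0.0173

Re = VD/ν = 2.010·0.508/1.19×10^-6 = 8.58×10^5
Re > 4000 → turbulent; ε/D = 4.92×10^-4
Swamee-Jain: f = 0.01733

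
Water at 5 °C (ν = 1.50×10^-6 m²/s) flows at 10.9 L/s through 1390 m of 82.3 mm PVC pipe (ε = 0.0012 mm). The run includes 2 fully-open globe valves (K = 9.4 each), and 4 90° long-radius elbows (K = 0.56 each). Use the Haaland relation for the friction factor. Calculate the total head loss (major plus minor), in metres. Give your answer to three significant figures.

H_L ≈ 67.6 m

V = 4Q/(πD²) = 2.049 m/s; V²/2g = 0.2140 m
Re = 1.12×10^5, ε/D = 1.46×10^-5 → f = 0.01746 (Haaland)
Major: h_f = f(L/D)·V²/2g = 0.01746·16889·0.2140 = 63.08 m
Minor: ΣK = 21.0; h_m = ΣK·V²/2g = 4.502 m
Total H_L = 63.08 + 4.502 = 67.59 m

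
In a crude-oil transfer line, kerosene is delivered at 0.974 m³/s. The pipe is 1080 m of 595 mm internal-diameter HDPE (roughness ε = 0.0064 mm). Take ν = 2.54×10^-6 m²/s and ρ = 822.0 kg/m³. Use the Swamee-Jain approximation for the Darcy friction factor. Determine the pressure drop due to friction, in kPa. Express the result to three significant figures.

V = 4Q/(πD²) = 4·0.974/(π·0.595²) = 3.503 m/s
Re = VD/ν = 3.503·0.595/2.54×10^-6 = 8.21×10^5 → turbulent
ε/D = 0.0064/595 = 1.08×10^-5
Swamee-Jain: f = 0.01224
h_f = f(L/D)V²/(2g) = 0.01224·(1080/0.595)·3.503²/(2·9.81) = 13.89 m
Δp = ρg·h_f = 822.0·9.81·13.89 = 112.0 kPa

Δp ≈ 112 kPa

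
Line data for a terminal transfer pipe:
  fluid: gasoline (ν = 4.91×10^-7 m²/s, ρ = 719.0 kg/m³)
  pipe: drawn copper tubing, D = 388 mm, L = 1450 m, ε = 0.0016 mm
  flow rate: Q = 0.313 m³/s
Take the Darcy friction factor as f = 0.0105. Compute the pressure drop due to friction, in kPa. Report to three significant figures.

Δp ≈ 98.9 kPa

V = 4Q/(πD²) = 4·0.313/(π·0.388²) = 2.647 m/s
h_f = f(L/D)V²/(2g) = 0.01050·(1450/0.388)·2.647²/(2·9.81) = 14.02 m
Δp = ρg·h_f = 719.0·9.81·14.02 = 98.86 kPa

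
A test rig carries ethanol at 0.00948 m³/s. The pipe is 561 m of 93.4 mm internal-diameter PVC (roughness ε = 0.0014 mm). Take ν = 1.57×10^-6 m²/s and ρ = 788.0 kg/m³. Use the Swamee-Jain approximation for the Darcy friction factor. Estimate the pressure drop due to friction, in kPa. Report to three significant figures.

Δp ≈ 84.7 kPa

V = 4Q/(πD²) = 4·0.00948/(π·0.0934²) = 1.384 m/s
Re = VD/ν = 1.384·0.0934/1.57×10^-6 = 8.23×10^4 → turbulent
ε/D = 0.0014/93.4 = 1.50×10^-5
Swamee-Jain: f = 0.01869
h_f = f(L/D)V²/(2g) = 0.01869·(561/0.0934)·1.384²/(2·9.81) = 10.96 m
Δp = ρg·h_f = 788.0·9.81·10.96 = 84.70 kPa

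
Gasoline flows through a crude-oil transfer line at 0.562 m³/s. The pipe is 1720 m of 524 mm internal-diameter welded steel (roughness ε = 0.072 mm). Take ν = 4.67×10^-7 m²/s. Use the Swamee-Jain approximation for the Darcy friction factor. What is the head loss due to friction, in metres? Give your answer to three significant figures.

V = 4Q/(πD²) = 4·0.562/(π·0.524²) = 2.606 m/s
Re = VD/ν = 2.606·0.524/4.67×10^-7 = 2.92×10^6 → turbulent
ε/D = 0.072/524 = 1.37×10^-4
Swamee-Jain: f = 0.01328
h_f = f(L/D)V²/(2g) = 0.01328·(1720/0.524)·2.606²/(2·9.81) = 15.09 m

h_f ≈ 15.1 m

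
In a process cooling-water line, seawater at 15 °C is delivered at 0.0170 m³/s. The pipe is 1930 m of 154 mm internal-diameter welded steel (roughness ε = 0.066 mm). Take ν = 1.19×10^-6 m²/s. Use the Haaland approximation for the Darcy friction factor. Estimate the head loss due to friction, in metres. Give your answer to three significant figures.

h_f ≈ 10.3 m

V = 4Q/(πD²) = 4·0.0170/(π·0.154²) = 0.9127 m/s
Re = VD/ν = 0.9127·0.154/1.19×10^-6 = 1.18×10^5 → turbulent
ε/D = 0.066/154 = 4.29×10^-4
Haaland: f = 0.01934
h_f = f(L/D)V²/(2g) = 0.01934·(1930/0.154)·0.9127²/(2·9.81) = 10.29 m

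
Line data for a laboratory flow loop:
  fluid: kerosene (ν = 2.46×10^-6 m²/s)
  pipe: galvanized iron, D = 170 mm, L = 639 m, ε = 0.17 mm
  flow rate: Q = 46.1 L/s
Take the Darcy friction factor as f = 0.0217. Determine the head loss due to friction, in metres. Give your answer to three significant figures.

V = 4Q/(πD²) = 4·0.0461/(π·0.170²) = 2.031 m/s
h_f = f(L/D)V²/(2g) = 0.02170·(639/0.170)·2.031²/(2·9.81) = 17.15 m

h_f ≈ 17.1 m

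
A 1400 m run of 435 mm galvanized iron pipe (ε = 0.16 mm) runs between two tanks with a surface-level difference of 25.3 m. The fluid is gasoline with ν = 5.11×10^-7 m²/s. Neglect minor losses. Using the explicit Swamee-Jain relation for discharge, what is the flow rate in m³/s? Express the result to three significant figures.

Swamee-Jain (Type II): Q = -0.965·√(gD⁵h_f/L)·ln[ε/(3.7D) + √(3.17ν²L/(gD³h_f))]
√(gD⁵h_f/L) = √(9.81·0.435⁵·25.3/1400) = 0.05255
ε/(3.7D) = 9.94×10^-5; √(3.17ν²L/(gD³h_f)) = 7.53×10^-6
Q = -0.965·0.05255·ln(1.069×10^-4) = 0.4636 m³/s
Check: V = 3.12 m/s, Re = 2.66×10^6, f = 0.01592, h_f = 25.4 m ≈ 25.3 m ✓

Q ≈ 0.464 m³/s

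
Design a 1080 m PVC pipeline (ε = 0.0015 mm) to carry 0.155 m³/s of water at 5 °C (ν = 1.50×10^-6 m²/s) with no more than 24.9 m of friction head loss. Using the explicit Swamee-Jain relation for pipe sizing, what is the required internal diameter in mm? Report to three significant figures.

Swamee-Jain (Type III): D = 0.66·[ε^1.25·(LQ²/(gh_f))^4.75 + ν·Q^9.4·(L/(gh_f))^5.2]^0.04
LQ²/(gh_f) = 0.1062; L/(gh_f) = 4.421
Term 1 = ε^1.25·(…)^4.75 = 1.24×10^-12; Term 2 = ν·Q^9.4·(…)^5.2 = 8.36×10^-11
D = 0.66·(1.24×10^-12 + 8.36×10^-11)^0.04 = 0.2610 m = 261 mm
Check: V = 2.90 m/s, Re = 5.04×10^5, f = 0.01317, h_f = 23.3 m ≈ 24.9 m ✓

D ≈ 261 mm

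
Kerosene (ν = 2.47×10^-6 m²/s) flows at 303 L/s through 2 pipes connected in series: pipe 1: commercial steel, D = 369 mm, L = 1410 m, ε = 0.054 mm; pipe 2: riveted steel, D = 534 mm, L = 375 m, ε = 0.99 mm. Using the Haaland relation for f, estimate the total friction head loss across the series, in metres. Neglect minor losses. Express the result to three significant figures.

H ≈ 25.0 m

Pipe 1: V = 2.833 m/s, Re = 4.23×10^5, ε/D = 1.46×10^-4, f = 0.01502, h_1 = f(L/D)V²/2g = 23.48 m
Pipe 2: V = 1.353 m/s, Re = 2.92×10^5, ε/D = 0.00185, f = 0.02357, h_2 = f(L/D)V²/2g = 1.544 m
Series → Q common, losses add: H = Σh = 25.02 m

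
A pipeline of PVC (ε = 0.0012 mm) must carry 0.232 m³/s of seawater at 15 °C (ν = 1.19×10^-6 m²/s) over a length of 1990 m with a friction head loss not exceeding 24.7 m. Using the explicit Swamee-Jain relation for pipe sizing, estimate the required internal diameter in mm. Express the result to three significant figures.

D ≈ 342 mm

Swamee-Jain (Type III): D = 0.66·[ε^1.25·(LQ²/(gh_f))^4.75 + ν·Q^9.4·(L/(gh_f))^5.2]^0.04
LQ²/(gh_f) = 0.4420; L/(gh_f) = 8.213
Term 1 = ε^1.25·(…)^4.75 = 8.22×10^-10; Term 2 = ν·Q^9.4·(…)^5.2 = 7.35×10^-8
D = 0.66·(8.22×10^-10 + 7.35×10^-8)^0.04 = 0.3423 m = 342 mm
Check: V = 2.52 m/s, Re = 7.25×10^5, f = 0.01233, h_f = 23.2 m ≈ 24.7 m ✓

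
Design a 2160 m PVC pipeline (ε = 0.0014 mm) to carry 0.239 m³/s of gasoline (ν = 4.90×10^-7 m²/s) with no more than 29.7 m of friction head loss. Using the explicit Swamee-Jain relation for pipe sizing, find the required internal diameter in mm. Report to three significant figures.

Swamee-Jain (Type III): D = 0.66·[ε^1.25·(LQ²/(gh_f))^4.75 + ν·Q^9.4·(L/(gh_f))^5.2]^0.04
LQ²/(gh_f) = 0.4235; L/(gh_f) = 7.414
Term 1 = ε^1.25·(…)^4.75 = 8.13×10^-10; Term 2 = ν·Q^9.4·(…)^5.2 = 2.35×10^-8
D = 0.66·(8.13×10^-10 + 2.35×10^-8)^0.04 = 0.3273 m = 327 mm
Check: V = 2.84 m/s, Re = 1.90×10^6, f = 0.01061, h_f = 28.8 m ≈ 29.7 m ✓

D ≈ 327 mm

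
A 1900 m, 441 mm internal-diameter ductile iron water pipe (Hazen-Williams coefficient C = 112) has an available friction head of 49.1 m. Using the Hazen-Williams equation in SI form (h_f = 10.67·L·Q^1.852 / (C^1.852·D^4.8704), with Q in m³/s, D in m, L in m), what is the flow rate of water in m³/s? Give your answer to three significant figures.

Q ≈ 0.503 m³/s

Rearranging: Q = [h_f·C^1.852·D^4.8704 / (10.67·L)]^(1/1.852)
Q = [49.1·112^1.852·0.441^4.8704 / (10.67·1900)]^0.540 = 0.5032 m³/s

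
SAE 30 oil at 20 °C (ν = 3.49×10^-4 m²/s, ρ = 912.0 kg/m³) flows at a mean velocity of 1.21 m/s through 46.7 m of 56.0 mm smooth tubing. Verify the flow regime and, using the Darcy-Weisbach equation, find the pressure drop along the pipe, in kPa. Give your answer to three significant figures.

Re = VD/ν = 1.21·0.05600/3.49×10^-4 = 194 → laminar (Re < 2300)
f = 64/Re = 0.3296
h_f = f(L/D)V²/(2g) = 0.3296·(46.7/0.05600)·1.21²/(2·9.81) = 20.51 m
Δp = ρg·h_f = 912.0·9.81·20.51 = 183.5 kPa

Δp ≈ 184 kPa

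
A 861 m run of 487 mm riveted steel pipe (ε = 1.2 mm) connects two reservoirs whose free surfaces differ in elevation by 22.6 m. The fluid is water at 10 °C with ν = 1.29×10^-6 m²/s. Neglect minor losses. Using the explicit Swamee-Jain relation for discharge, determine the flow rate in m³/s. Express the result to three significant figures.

Q ≈ 0.591 m³/s

Swamee-Jain (Type II): Q = -0.965·√(gD⁵h_f/L)·ln[ε/(3.7D) + √(3.17ν²L/(gD³h_f))]
√(gD⁵h_f/L) = √(9.81·0.487⁵·22.6/861) = 0.08399
ε/(3.7D) = 6.66×10^-4; √(3.17ν²L/(gD³h_f)) = 1.33×10^-5
Q = -0.965·0.08399·ln(6.793×10^-4) = 0.5912 m³/s
Check: V = 3.17 m/s, Re = 1.20×10^6, f = 0.02497, h_f = 22.7 m ≈ 22.6 m ✓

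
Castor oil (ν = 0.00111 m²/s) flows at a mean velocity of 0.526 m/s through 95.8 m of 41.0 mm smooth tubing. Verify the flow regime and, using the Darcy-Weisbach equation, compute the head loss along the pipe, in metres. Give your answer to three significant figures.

Re = VD/ν = 0.526·0.04100/0.00111 = 19.4 → laminar (Re < 2300)
f = 64/Re = 3.294
h_f = f(L/D)V²/(2g) = 3.294·(95.8/0.04100)·0.526²/(2·9.81) = 108.5 m

h_f ≈ 109 m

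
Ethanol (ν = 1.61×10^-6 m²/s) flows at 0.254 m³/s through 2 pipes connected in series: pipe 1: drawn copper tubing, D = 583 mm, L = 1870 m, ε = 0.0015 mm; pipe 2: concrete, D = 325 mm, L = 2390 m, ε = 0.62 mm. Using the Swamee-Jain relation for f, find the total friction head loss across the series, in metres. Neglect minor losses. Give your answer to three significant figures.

H ≈ 84.8 m

Pipe 1: V = 0.9515 m/s, Re = 3.45×10^5, ε/D = 2.57×10^-6, f = 0.01404, h_1 = f(L/D)V²/2g = 2.078 m
Pipe 2: V = 3.062 m/s, Re = 6.18×10^5, ε/D = 0.00191, f = 0.02354, h_2 = f(L/D)V²/2g = 82.71 m
Series → Q common, losses add: H = Σh = 84.79 m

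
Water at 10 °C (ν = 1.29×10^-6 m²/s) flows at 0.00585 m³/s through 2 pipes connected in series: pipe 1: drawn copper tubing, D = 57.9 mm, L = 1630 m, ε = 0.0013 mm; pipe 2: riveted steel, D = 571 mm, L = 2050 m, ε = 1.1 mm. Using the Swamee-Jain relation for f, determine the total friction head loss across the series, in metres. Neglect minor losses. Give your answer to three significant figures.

H ≈ 128 m

Pipe 1: V = 2.222 m/s, Re = 9.97×10^4, ε/D = 2.25×10^-5, f = 0.01801, h_1 = f(L/D)V²/2g = 127.6 m
Pipe 2: V = 0.02285 m/s, Re = 1.01×10^4, ε/D = 0.00193, f = 0.03403, h_2 = f(L/D)V²/2g = 0.003250 m
Series → Q common, losses add: H = Σh = 127.6 m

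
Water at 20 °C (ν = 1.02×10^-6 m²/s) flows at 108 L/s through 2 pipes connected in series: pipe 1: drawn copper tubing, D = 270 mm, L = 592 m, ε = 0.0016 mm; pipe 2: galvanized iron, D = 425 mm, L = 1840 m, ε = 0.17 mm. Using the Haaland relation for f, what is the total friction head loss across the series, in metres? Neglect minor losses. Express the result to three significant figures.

H ≈ 7.45 m

Pipe 1: V = 1.886 m/s, Re = 4.99×10^5, ε/D = 5.93×10^-6, f = 0.01313, h_1 = f(L/D)V²/2g = 5.221 m
Pipe 2: V = 0.7613 m/s, Re = 3.17×10^5, ε/D = 4.00×10^-4, f = 0.01740, h_2 = f(L/D)V²/2g = 2.225 m
Series → Q common, losses add: H = Σh = 7.446 m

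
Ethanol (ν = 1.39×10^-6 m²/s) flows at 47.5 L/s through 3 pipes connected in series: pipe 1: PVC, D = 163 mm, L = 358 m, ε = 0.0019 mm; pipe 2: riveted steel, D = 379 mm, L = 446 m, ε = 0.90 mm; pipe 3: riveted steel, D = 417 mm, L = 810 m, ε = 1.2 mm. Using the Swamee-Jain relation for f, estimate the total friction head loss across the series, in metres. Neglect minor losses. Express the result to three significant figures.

Pipe 1: V = 2.276 m/s, Re = 2.67×10^5, ε/D = 1.17×10^-5, f = 0.01482, h_1 = f(L/D)V²/2g = 8.597 m
Pipe 2: V = 0.4210 m/s, Re = 1.15×10^5, ε/D = 0.00237, f = 0.02609, h_2 = f(L/D)V²/2g = 0.2774 m
Pipe 3: V = 0.3478 m/s, Re = 1.04×10^5, ε/D = 0.00288, f = 0.02739, h_3 = f(L/D)V²/2g = 0.3280 m
Series → Q common, losses add: H = Σh = 9.202 m

H ≈ 9.20 m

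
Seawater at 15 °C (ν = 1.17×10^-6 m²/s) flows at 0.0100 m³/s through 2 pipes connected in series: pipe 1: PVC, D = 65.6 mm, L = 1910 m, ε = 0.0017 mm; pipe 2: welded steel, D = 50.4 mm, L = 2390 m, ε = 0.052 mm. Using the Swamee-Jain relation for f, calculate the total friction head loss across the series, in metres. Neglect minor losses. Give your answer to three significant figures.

H ≈ 1500 m

Pipe 1: V = 2.959 m/s, Re = 1.66×10^5, ε/D = 2.59×10^-5, f = 0.01633, h_1 = f(L/D)V²/2g = 212.1 m
Pipe 2: V = 5.012 m/s, Re = 2.16×10^5, ε/D = 0.00103, f = 0.02122, h_2 = f(L/D)V²/2g = 1289 m
Series → Q common, losses add: H = Σh = 1501 m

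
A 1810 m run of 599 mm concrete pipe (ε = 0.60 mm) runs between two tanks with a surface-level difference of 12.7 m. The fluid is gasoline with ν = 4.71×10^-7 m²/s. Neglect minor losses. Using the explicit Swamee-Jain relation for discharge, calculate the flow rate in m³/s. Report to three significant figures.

Q ≈ 0.576 m³/s

Swamee-Jain (Type II): Q = -0.965·√(gD⁵h_f/L)·ln[ε/(3.7D) + √(3.17ν²L/(gD³h_f))]
√(gD⁵h_f/L) = √(9.81·0.599⁵·12.7/1810) = 0.07286
ε/(3.7D) = 2.71×10^-4; √(3.17ν²L/(gD³h_f)) = 6.89×10^-6
Q = -0.965·0.07286·ln(2.776×10^-4) = 0.5758 m³/s
Check: V = 2.04 m/s, Re = 2.60×10^6, f = 0.01981, h_f = 12.7 m ≈ 12.7 m ✓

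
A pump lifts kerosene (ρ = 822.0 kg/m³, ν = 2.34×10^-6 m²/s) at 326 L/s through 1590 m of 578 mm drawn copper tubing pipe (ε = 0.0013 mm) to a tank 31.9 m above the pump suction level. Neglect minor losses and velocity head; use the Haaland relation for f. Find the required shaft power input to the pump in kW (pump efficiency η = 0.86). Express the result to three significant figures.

P_shaft ≈ 107 kW

V = 4Q/(πD²) = 1.242 m/s; Re = 3.07×10^5; ε/D = 2.25×10^-6; f = 0.01430
h_f = f(L/D)V²/2g = 3.095 m
Total head H = z + h_f = 31.9 + 3.095 = 35.00 m
P_hyd = ρgQH = 822.0·9.81·0.326·35.00 = 92.00 kW
P_shaft = P_hyd/η = 92.00/0.86 = 107.0 kW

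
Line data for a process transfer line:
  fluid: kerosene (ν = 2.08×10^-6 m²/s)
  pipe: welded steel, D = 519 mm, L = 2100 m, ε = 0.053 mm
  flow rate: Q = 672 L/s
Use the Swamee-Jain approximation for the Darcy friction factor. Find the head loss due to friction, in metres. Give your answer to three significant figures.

V = 4Q/(πD²) = 4·0.672/(π·0.519²) = 3.176 m/s
Re = VD/ν = 3.176·0.519/2.08×10^-6 = 7.93×10^5 → turbulent
ε/D = 0.053/519 = 1.02×10^-4
Swamee-Jain: f = 0.01382
h_f = f(L/D)V²/(2g) = 0.01382·(2100/0.519)·3.176²/(2·9.81) = 28.75 m

h_f ≈ 28.8 m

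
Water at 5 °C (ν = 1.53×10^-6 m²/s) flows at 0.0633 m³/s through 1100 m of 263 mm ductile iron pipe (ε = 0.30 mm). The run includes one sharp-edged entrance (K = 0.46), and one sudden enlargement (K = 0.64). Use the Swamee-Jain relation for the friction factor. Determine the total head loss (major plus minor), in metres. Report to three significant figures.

H_L ≈ 6.36 m

V = 4Q/(πD²) = 1.165 m/s; V²/2g = 0.06920 m
Re = 2.00×10^5, ε/D = 0.00114 → f = 0.02173 (Swamee-Jain)
Major: h_f = f(L/D)·V²/2g = 0.02173·4183·0.06920 = 6.289 m
Minor: ΣK = 1.10; h_m = ΣK·V²/2g = 0.07612 m
Total H_L = 6.289 + 0.07612 = 6.365 m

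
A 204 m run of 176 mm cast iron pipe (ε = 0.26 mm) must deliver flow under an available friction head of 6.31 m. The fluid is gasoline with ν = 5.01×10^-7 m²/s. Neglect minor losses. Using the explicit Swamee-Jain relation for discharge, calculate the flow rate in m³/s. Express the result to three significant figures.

Swamee-Jain (Type II): Q = -0.965·√(gD⁵h_f/L)·ln[ε/(3.7D) + √(3.17ν²L/(gD³h_f))]
√(gD⁵h_f/L) = √(9.81·0.176⁵·6.31/204) = 0.007158
ε/(3.7D) = 3.99×10^-4; √(3.17ν²L/(gD³h_f)) = 2.19×10^-5
Q = -0.965·0.007158·ln(4.212×10^-4) = 0.05369 m³/s
Check: V = 2.21 m/s, Re = 7.75×10^5, f = 0.02203, h_f = 6.34 m ≈ 6.31 m ✓

Q ≈ 0.0537 m³/s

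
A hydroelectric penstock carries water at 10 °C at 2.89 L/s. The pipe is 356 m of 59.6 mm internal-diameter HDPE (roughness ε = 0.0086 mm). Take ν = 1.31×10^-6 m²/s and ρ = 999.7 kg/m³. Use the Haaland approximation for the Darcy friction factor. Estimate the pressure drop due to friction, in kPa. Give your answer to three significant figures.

Δp ≈ 68.5 kPa

V = 4Q/(πD²) = 4·0.00289/(π·0.0596²) = 1.036 m/s
Re = VD/ν = 1.036·0.0596/1.31×10^-6 = 4.71×10^4 → turbulent
ε/D = 0.0086/59.6 = 1.44×10^-4
Haaland: f = 0.02140
h_f = f(L/D)V²/(2g) = 0.02140·(356/0.0596)·1.036²/(2·9.81) = 6.990 m
Δp = ρg·h_f = 999.7·9.81·6.990 = 68.55 kPa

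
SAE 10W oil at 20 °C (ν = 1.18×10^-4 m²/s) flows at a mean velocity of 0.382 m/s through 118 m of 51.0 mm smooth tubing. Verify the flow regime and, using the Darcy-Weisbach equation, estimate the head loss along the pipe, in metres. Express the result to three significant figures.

h_f ≈ 6.67 m

Re = VD/ν = 0.382·0.05100/1.18×10^-4 = 165 → laminar (Re < 2300)
f = 64/Re = 0.3876
h_f = f(L/D)V²/(2g) = 0.3876·(118/0.05100)·0.382²/(2·9.81) = 6.671 m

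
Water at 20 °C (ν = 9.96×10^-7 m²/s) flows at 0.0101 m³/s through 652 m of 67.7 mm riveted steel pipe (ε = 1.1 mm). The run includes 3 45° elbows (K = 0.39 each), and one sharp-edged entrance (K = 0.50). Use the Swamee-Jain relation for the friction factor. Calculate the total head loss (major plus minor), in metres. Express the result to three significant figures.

H_L ≈ 176 m

V = 4Q/(πD²) = 2.806 m/s; V²/2g = 0.4012 m
Re = 1.91×10^5, ε/D = 0.0162 → f = 0.04537 (Swamee-Jain)
Major: h_f = f(L/D)·V²/2g = 0.04537·9631·0.4012 = 175.3 m
Minor: ΣK = 1.67; h_m = ΣK·V²/2g = 0.6701 m
Total H_L = 175.3 + 0.6701 = 176.0 m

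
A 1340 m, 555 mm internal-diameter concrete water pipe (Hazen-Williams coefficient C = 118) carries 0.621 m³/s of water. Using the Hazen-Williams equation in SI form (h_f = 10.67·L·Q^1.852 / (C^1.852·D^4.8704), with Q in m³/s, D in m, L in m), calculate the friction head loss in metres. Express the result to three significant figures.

h_f = 10.67·1340·0.621^1.852 / (118^1.852·0.555^4.8704) = 15.15 m

h_f ≈ 15.1 m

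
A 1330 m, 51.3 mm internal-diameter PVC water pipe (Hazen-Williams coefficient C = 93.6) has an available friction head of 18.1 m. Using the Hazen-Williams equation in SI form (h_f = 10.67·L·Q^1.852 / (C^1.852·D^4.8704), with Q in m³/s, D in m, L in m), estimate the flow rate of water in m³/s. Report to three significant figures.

Rearranging: Q = [h_f·C^1.852·D^4.8704 / (10.67·L)]^(1/1.852)
Q = [18.1·93.6^1.852·0.0513^4.8704 / (10.67·1330)]^0.540 = 0.001038 m³/s

Q ≈ 0.00104 m³/s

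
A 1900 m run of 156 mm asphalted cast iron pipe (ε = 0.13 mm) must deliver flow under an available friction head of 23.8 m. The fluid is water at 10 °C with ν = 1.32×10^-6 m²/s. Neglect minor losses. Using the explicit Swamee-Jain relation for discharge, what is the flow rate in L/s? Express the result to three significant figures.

Swamee-Jain (Type II): Q = -0.965·√(gD⁵h_f/L)·ln[ε/(3.7D) + √(3.17ν²L/(gD³h_f))]
√(gD⁵h_f/L) = √(9.81·0.156⁵·23.8/1900) = 0.003369
ε/(3.7D) = 2.25×10^-4; √(3.17ν²L/(gD³h_f)) = 1.09×10^-4
Q = -0.965·0.003369·ln(3.340×10^-4) = 0.02603 m³/s
Check: V = 1.36 m/s, Re = 1.61×10^5, f = 0.02083, h_f = 24.0 m ≈ 23.8 m ✓

Q ≈ 26.0 L/s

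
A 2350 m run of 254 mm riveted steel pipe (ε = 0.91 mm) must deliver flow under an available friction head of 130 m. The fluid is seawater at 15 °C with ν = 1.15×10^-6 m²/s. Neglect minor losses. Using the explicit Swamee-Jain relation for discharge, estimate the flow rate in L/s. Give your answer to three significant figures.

Q ≈ 160 L/s

Swamee-Jain (Type II): Q = -0.965·√(gD⁵h_f/L)·ln[ε/(3.7D) + √(3.17ν²L/(gD³h_f))]
√(gD⁵h_f/L) = √(9.81·0.254⁵·130/2350) = 0.02395
ε/(3.7D) = 9.68×10^-4; √(3.17ν²L/(gD³h_f)) = 2.17×10^-5
Q = -0.965·0.02395·ln(9.900×10^-4) = 0.1599 m³/s
Check: V = 3.16 m/s, Re = 6.97×10^5, f = 0.02778, h_f = 130 m ≈ 130 m ✓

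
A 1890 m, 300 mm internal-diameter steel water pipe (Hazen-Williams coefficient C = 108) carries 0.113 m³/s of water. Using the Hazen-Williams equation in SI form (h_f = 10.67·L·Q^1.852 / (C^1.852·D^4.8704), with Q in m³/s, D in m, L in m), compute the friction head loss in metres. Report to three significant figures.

h_f ≈ 21.5 m

h_f = 10.67·1890·0.113^1.852 / (108^1.852·0.300^4.8704) = 21.46 m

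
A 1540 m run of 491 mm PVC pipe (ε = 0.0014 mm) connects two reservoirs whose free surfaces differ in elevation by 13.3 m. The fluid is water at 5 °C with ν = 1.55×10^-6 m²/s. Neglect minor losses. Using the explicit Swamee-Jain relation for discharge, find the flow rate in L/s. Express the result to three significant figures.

Swamee-Jain (Type II): Q = -0.965·√(gD⁵h_f/L)·ln[ε/(3.7D) + √(3.17ν²L/(gD³h_f))]
√(gD⁵h_f/L) = √(9.81·0.491⁵·13.3/1540) = 0.04917
ε/(3.7D) = 7.71×10^-7; √(3.17ν²L/(gD³h_f)) = 2.76×10^-5
Q = -0.965·0.04917·ln(2.833×10^-5) = 0.4969 m³/s
Check: V = 2.62 m/s, Re = 8.31×10^5, f = 0.01204, h_f = 13.3 m ≈ 13.3 m ✓

Q ≈ 497 L/s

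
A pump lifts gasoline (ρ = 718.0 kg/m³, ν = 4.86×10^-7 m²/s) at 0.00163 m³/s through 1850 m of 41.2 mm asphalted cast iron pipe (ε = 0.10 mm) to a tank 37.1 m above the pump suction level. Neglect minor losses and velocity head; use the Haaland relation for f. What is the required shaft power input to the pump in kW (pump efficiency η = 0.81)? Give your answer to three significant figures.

V = 4Q/(πD²) = 1.223 m/s; Re = 1.04×10^5; ε/D = 0.00243; f = 0.02602
h_f = f(L/D)V²/2g = 89.01 m
Total head H = z + h_f = 37.1 + 89.01 = 126.1 m
P_hyd = ρgQH = 718.0·9.81·0.00163·126.1 = 1.448 kW
P_shaft = P_hyd/η = 1.448/0.81 = 1.787 kW

P_shaft ≈ 1.79 kW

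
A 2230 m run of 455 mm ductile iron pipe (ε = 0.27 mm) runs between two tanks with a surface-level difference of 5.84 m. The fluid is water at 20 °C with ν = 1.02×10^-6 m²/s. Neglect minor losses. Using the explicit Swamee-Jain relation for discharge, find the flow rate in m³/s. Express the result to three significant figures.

Swamee-Jain (Type II): Q = -0.965·√(gD⁵h_f/L)·ln[ε/(3.7D) + √(3.17ν²L/(gD³h_f))]
√(gD⁵h_f/L) = √(9.81·0.455⁵·5.84/2230) = 0.02238
ε/(3.7D) = 1.60×10^-4; √(3.17ν²L/(gD³h_f)) = 3.69×10^-5
Q = -0.965·0.02238·ln(1.973×10^-4) = 0.1843 m³/s
Check: V = 1.13 m/s, Re = 5.06×10^5, f = 0.01833, h_f = 5.88 m ≈ 5.84 m ✓

Q ≈ 0.184 m³/s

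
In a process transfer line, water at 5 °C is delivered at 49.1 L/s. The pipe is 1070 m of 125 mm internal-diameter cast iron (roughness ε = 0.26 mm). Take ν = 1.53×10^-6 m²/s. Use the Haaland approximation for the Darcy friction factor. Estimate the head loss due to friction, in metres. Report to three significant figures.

h_f ≈ 169 m

V = 4Q/(πD²) = 4·0.0491/(π·0.125²) = 4.001 m/s
Re = VD/ν = 4.001·0.125/1.53×10^-6 = 3.27×10^5 → turbulent
ε/D = 0.26/125 = 0.00208
Haaland: f = 0.02419
h_f = f(L/D)V²/(2g) = 0.02419·(1070/0.125)·4.001²/(2·9.81) = 168.9 m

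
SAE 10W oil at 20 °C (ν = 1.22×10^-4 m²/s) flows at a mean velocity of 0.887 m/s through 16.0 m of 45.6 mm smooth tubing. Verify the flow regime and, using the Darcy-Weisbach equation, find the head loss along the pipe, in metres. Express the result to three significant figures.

Re = VD/ν = 0.887·0.04560/1.22×10^-4 = 332 → laminar (Re < 2300)
f = 64/Re = 0.1930
h_f = f(L/D)V²/(2g) = 0.1930·(16.0/0.04560)·0.887²/(2·9.81) = 2.716 m

h_f ≈ 2.72 m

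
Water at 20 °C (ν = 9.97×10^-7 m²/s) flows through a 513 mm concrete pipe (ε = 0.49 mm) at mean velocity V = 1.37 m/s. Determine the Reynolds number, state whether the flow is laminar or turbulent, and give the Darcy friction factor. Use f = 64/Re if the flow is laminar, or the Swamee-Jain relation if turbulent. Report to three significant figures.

Re = VD/ν = 1.370·0.513/9.97×10^-7 = 7.05×10^5
Re > 4000 → turbulent; ε/D = 9.55×10^-4
Swamee-Jain: f = 0.01997

Re ≈ 7.05×10^5; turbulent; f ≈ 0.0200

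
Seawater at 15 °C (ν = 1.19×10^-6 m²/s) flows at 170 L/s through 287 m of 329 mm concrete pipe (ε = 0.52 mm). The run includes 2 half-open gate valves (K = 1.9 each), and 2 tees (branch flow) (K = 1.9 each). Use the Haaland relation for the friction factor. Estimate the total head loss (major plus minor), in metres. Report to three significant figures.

V = 4Q/(πD²) = 2.000 m/s; V²/2g = 0.2038 m
Re = 5.53×10^5, ε/D = 0.00158 → f = 0.02241 (Haaland)
Major: h_f = f(L/D)·V²/2g = 0.02241·872.3·0.2038 = 3.984 m
Minor: ΣK = 7.60; h_m = ΣK·V²/2g = 1.549 m
Total H_L = 3.984 + 1.549 = 5.533 m

H_L ≈ 5.53 m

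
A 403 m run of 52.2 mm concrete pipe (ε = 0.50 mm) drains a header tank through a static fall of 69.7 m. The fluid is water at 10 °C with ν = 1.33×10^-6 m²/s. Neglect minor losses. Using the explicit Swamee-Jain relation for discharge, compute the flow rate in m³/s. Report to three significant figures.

Q ≈ 0.00462 m³/s

Swamee-Jain (Type II): Q = -0.965·√(gD⁵h_f/L)·ln[ε/(3.7D) + √(3.17ν²L/(gD³h_f))]
√(gD⁵h_f/L) = √(9.81·0.0522⁵·69.7/403) = 8.109×10^-4
ε/(3.7D) = 0.00259; √(3.17ν²L/(gD³h_f)) = 1.52×10^-4
Q = -0.965·8.109×10^-4·ln(0.002741) = 0.004616 m³/s
Check: V = 2.16 m/s, Re = 8.47×10^4, f = 0.03836, h_f = 70.2 m ≈ 69.7 m ✓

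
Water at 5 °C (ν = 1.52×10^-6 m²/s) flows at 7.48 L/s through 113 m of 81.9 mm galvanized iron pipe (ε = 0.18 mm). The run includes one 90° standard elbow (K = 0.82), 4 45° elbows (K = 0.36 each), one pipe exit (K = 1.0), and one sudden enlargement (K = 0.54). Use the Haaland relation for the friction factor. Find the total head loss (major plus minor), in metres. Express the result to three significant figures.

V = 4Q/(πD²) = 1.420 m/s; V²/2g = 0.1028 m
Re = 7.65×10^4, ε/D = 0.00220 → f = 0.02589 (Haaland)
Major: h_f = f(L/D)·V²/2g = 0.02589·1380·0.1028 = 3.670 m
Minor: ΣK = 3.80; h_m = ΣK·V²/2g = 0.3905 m
Total H_L = 3.670 + 0.3905 = 4.061 m

H_L ≈ 4.06 m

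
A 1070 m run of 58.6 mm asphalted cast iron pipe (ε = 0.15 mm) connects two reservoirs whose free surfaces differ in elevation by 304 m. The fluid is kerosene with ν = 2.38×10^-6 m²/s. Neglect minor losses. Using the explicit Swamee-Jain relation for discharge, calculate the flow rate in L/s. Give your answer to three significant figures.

Q ≈ 9.44 L/s

Swamee-Jain (Type II): Q = -0.965·√(gD⁵h_f/L)·ln[ε/(3.7D) + √(3.17ν²L/(gD³h_f))]
√(gD⁵h_f/L) = √(9.81·0.0586⁵·304/1070) = 0.001388
ε/(3.7D) = 6.92×10^-4; √(3.17ν²L/(gD³h_f)) = 1.79×10^-4
Q = -0.965·0.001388·ln(8.707×10^-4) = 0.009436 m³/s
Check: V = 3.50 m/s, Re = 8.61×10^4, f = 0.02694, h_f = 307 m ≈ 304 m ✓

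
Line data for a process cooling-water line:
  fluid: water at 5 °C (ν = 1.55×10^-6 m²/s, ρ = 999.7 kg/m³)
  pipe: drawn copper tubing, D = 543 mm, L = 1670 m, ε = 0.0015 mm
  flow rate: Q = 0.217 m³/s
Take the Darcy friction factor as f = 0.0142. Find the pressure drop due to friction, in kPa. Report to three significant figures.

Δp ≈ 19.2 kPa

V = 4Q/(πD²) = 4·0.217/(π·0.543²) = 0.9371 m/s
h_f = f(L/D)V²/(2g) = 0.01420·(1670/0.543)·0.9371²/(2·9.81) = 1.955 m
Δp = ρg·h_f = 999.7·9.81·1.955 = 19.17 kPa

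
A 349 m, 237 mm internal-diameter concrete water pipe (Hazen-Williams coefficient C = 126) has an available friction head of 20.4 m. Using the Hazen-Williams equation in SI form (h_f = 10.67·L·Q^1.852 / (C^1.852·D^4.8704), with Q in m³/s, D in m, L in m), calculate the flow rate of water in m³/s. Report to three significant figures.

Q ≈ 0.172 m³/s

Rearranging: Q = [h_f·C^1.852·D^4.8704 / (10.67·L)]^(1/1.852)
Q = [20.4·126^1.852·0.237^4.8704 / (10.67·349)]^0.540 = 0.1718 m³/s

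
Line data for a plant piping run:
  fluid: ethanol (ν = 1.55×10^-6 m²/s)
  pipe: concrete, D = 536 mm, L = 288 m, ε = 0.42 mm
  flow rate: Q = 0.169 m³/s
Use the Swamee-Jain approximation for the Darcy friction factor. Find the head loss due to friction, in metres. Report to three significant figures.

h_f ≈ 0.307 m

V = 4Q/(πD²) = 4·0.169/(π·0.536²) = 0.7490 m/s
Re = VD/ν = 0.7490·0.536/1.55×10^-6 = 2.59×10^5 → turbulent
ε/D = 0.42/536 = 7.84×10^-4
Swamee-Jain: f = 0.01996
h_f = f(L/D)V²/(2g) = 0.01996·(288/0.536)·0.7490²/(2·9.81) = 0.3066 m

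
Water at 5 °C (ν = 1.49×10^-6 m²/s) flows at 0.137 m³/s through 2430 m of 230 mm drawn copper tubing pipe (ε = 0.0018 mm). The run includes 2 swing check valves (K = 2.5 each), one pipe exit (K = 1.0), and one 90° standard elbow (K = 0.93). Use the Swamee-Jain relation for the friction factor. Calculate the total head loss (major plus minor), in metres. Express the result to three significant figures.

H_L ≈ 81.0 m

V = 4Q/(πD²) = 3.297 m/s; V²/2g = 0.5542 m
Re = 5.09×10^5, ε/D = 7.83×10^-6 → f = 0.01318 (Swamee-Jain)
Major: h_f = f(L/D)·V²/2g = 0.01318·10565·0.5542 = 77.15 m
Minor: ΣK = 6.93; h_m = ΣK·V²/2g = 3.840 m
Total H_L = 77.15 + 3.840 = 80.99 m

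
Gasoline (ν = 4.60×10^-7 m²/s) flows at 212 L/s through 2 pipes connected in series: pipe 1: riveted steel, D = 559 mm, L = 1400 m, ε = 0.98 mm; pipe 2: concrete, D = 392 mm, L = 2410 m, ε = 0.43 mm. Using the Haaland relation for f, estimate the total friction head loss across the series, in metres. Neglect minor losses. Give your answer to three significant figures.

Pipe 1: V = 0.8638 m/s, Re = 1.05×10^6, ε/D = 0.00175, f = 0.02284, h_1 = f(L/D)V²/2g = 2.175 m
Pipe 2: V = 1.757 m/s, Re = 1.50×10^6, ε/D = 0.00110, f = 0.02029, h_2 = f(L/D)V²/2g = 19.62 m
Series → Q common, losses add: H = Σh = 21.80 m

H ≈ 21.8 m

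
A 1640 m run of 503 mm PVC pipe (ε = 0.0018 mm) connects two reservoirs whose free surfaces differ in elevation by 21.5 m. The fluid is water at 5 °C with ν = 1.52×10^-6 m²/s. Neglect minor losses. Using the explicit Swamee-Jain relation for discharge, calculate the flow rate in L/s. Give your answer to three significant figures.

Q ≈ 666 L/s

Swamee-Jain (Type II): Q = -0.965·√(gD⁵h_f/L)·ln[ε/(3.7D) + √(3.17ν²L/(gD³h_f))]
√(gD⁵h_f/L) = √(9.81·0.503⁵·21.5/1640) = 0.06435
ε/(3.7D) = 9.67×10^-7; √(3.17ν²L/(gD³h_f)) = 2.12×10^-5
Q = -0.965·0.06435·ln(2.212×10^-5) = 0.6656 m³/s
Check: V = 3.35 m/s, Re = 1.11×10^6, f = 0.01150, h_f = 21.5 m ≈ 21.5 m ✓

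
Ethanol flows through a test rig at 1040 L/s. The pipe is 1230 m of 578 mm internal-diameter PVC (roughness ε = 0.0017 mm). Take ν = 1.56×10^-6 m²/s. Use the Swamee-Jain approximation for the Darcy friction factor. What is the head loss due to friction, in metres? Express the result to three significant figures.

h_f ≈ 18.7 m

V = 4Q/(πD²) = 4·1.04/(π·0.578²) = 3.964 m/s
Re = VD/ν = 3.964·0.578/1.56×10^-6 = 1.47×10^6 → turbulent
ε/D = 0.0017/578 = 2.94×10^-6
Swamee-Jain: f = 0.01099
h_f = f(L/D)V²/(2g) = 0.01099·(1230/0.578)·3.964²/(2·9.81) = 18.72 m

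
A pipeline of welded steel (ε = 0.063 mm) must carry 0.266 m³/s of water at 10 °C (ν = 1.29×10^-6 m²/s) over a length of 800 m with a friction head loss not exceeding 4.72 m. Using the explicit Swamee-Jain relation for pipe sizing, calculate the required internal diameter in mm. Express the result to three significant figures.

D ≈ 434 mm

Swamee-Jain (Type III): D = 0.66·[ε^1.25·(LQ²/(gh_f))^4.75 + ν·Q^9.4·(L/(gh_f))^5.2]^0.04
LQ²/(gh_f) = 1.222; L/(gh_f) = 17.28
Term 1 = ε^1.25·(…)^4.75 = 1.46×10^-5; Term 2 = ν·Q^9.4·(…)^5.2 = 1.38×10^-5
D = 0.66·(1.46×10^-5 + 1.38×10^-5)^0.04 = 0.4342 m = 434 mm
Check: V = 1.80 m/s, Re = 6.05×10^5, f = 0.01470, h_f = 4.46 m ≈ 4.72 m ✓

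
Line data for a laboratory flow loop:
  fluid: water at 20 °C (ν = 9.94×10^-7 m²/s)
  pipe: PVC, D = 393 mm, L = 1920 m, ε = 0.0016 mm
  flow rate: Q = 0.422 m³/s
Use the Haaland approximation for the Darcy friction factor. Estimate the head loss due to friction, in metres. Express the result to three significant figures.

V = 4Q/(πD²) = 4·0.422/(π·0.393²) = 3.479 m/s
Re = VD/ν = 3.479·0.393/9.94×10^-7 = 1.38×10^6 → turbulent
ε/D = 0.0016/393 = 4.07×10^-6
Haaland: f = 0.01108
h_f = f(L/D)V²/(2g) = 0.01108·(1920/0.393)·3.479²/(2·9.81) = 33.38 m

h_f ≈ 33.4 m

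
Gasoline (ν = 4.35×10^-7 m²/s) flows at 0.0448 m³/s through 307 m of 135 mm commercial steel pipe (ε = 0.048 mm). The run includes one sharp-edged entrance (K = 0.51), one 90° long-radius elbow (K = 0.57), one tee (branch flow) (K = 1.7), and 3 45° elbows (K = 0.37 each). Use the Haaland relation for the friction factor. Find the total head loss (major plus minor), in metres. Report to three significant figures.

H_L ≈ 20.2 m

V = 4Q/(πD²) = 3.130 m/s; V²/2g = 0.4993 m
Re = 9.71×10^5, ε/D = 3.56×10^-4 → f = 0.01610 (Haaland)
Major: h_f = f(L/D)·V²/2g = 0.01610·2274·0.4993 = 18.28 m
Minor: ΣK = 3.89; h_m = ΣK·V²/2g = 1.942 m
Total H_L = 18.28 + 1.942 = 20.22 m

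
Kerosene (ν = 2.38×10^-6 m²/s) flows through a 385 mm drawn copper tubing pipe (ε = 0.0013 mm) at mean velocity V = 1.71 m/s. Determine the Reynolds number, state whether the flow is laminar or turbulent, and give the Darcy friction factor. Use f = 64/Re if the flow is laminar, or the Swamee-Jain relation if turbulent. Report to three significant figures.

Re ≈ 2.77×10^5; turbulent; f ≈ 0.0146

Re = VD/ν = 1.710·0.385/2.38×10^-6 = 2.77×10^5
Re > 4000 → turbulent; ε/D = 3.38×10^-6
Swamee-Jain: f = 0.01463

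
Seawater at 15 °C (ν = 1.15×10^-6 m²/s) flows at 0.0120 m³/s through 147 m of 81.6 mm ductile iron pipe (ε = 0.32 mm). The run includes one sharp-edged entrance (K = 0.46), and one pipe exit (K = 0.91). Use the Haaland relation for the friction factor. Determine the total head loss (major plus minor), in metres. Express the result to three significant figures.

V = 4Q/(πD²) = 2.295 m/s; V²/2g = 0.2684 m
Re = 1.63×10^5, ε/D = 0.00392 → f = 0.02893 (Haaland)
Major: h_f = f(L/D)·V²/2g = 0.02893·1801·0.2684 = 13.98 m
Minor: ΣK = 1.37; h_m = ΣK·V²/2g = 0.3677 m
Total H_L = 13.98 + 0.3677 = 14.35 m

H_L ≈ 14.4 m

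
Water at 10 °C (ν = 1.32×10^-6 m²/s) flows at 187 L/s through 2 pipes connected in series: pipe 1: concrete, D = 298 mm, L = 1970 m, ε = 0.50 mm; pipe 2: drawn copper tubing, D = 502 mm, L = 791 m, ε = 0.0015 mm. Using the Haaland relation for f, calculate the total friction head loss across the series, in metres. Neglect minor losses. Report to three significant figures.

Pipe 1: V = 2.681 m/s, Re = 6.05×10^5, ε/D = 0.00168, f = 0.02271, h_1 = f(L/D)V²/2g = 55.01 m
Pipe 2: V = 0.9448 m/s, Re = 3.59×10^5, ε/D = 2.99×10^-6, f = 0.01390, h_2 = f(L/D)V²/2g = 0.9963 m
Series → Q common, losses add: H = Σh = 56.00 m

H ≈ 56.0 m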